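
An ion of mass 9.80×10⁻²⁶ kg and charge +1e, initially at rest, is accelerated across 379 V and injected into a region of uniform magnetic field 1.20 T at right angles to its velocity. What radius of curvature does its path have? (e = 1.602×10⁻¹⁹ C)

r ≈ 0.0179 m

Acceleration: |q|V = ½mv² ⇒ v = √(2|q|V/m) = √(2·1.602×10⁻¹⁹·379/9.80×10⁻²⁶) ≈ 3.520×10⁴ m/s.
In the field: r = mv/(|q|B) = (9.80×10⁻²⁶)(3.520×10⁴)/((1.602×10⁻¹⁹)(1.20)) ≈ 0.0179 m.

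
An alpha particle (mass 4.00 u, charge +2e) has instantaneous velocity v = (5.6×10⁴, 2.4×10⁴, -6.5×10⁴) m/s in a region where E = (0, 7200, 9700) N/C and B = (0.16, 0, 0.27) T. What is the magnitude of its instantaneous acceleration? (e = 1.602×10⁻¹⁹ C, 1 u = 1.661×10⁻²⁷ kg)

|a| ≈ 9.79×10¹¹ m/s²

v×B = (6480, -2.55×10⁴, -3840) N/C.
E + v×B = (6480, -1.83×10⁴, 5860) N/C.
F = q(E + v×B) = (3.204×10⁻¹⁹ C)·(6480, -1.83×10⁴, 5860) = (2.08×10⁻¹⁵, -5.87×10⁻¹⁵, 1.88×10⁻¹⁵) N.
|a| = |F|/m = 6.503×10⁻¹⁵/6.644×10⁻²⁷ ≈ 9.79×10¹¹ m/s².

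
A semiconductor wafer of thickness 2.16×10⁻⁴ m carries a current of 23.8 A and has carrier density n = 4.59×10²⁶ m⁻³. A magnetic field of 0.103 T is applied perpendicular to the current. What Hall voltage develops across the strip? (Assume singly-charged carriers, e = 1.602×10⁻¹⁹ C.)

V_H = IB/(n e t).
V_H = (23.8)(0.103)/((4.59×10²⁶)(1.602×10⁻¹⁹)(2.16×10⁻⁴)) ≈ 1.54×10⁻⁴ V.

V_H ≈ 1.54×10⁻⁴ V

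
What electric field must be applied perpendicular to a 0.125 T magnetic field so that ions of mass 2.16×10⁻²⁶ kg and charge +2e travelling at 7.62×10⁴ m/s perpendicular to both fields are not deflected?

For straight-line motion qE = qvB, so E = vB.
E = 7.62×10⁴ × 0.125 = 9520 V/m.

E = 9520 V/m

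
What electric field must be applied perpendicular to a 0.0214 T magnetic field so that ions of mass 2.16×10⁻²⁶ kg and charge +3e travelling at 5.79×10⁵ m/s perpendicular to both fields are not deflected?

E = 1.24×10⁴ V/m

For straight-line motion qE = qvB, so E = vB.
E = 5.79×10⁵ × 0.0214 = 1.24×10⁴ V/m.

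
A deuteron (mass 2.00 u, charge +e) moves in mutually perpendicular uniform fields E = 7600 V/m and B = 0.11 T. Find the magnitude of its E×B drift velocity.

In crossed fields the guiding centre drifts at v_d = |E×B|/B² = E/B, independent of charge and mass.
v_d = 7600/0.11 = 6.9×10⁴ m/s.

v_d ≈ 6.9×10⁴ m/s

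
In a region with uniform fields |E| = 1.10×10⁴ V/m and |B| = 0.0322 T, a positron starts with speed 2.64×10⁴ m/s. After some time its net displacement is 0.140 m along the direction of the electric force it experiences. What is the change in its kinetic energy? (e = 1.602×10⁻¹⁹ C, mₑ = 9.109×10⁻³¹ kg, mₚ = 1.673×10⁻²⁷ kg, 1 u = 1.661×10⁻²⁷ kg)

The magnetic force is always ⟂ v and does no work; only the electric force changes KE.
ΔKE = F_E · d = |q|E d = (1.602×10⁻¹⁹)(1.10×10⁴)(0.140) ≈ 2.47×10⁻¹⁶ J.

ΔKE ≈ 2.47×10⁻¹⁶ J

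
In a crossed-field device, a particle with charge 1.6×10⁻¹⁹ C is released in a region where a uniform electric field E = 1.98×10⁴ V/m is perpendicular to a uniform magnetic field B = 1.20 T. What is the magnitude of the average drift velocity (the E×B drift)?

The steady drift has the magnetic force balancing the electric force, so v_d = E/B.
v_d = 1.98×10⁴/1.20 = 1.65×10⁴ m/s.

v_d ≈ 1.65×10⁴ m/s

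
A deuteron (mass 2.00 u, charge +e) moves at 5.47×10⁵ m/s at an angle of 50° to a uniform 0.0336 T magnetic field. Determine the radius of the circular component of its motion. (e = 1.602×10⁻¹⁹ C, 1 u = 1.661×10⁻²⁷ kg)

v⊥ = v sinθ = 5.47×10⁵·sin50° ≈ 4.190×10⁵ m/s.
r = m v⊥/(|q|B) = (3.322×10⁻²⁷)(4.190×10⁵)/((1.602×10⁻¹⁹)(0.0336)) ≈ 0.259 m.

r ≈ 0.259 m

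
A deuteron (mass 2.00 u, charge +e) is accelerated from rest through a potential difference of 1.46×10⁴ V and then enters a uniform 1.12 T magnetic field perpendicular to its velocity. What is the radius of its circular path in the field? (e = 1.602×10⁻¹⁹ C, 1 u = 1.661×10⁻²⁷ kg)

r ≈ 0.0220 m

Acceleration: |q|V = ½mv² ⇒ v = √(2|q|V/m) = √(2·1.602×10⁻¹⁹·1.46×10⁴/3.322×10⁻²⁷) ≈ 1.187×10⁶ m/s.
In the field: r = mv/(|q|B) = (3.322×10⁻²⁷)(1.187×10⁶)/((1.602×10⁻¹⁹)(1.12)) ≈ 0.0220 m.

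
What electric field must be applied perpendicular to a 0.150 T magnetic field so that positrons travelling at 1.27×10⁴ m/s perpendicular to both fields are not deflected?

E = 1900 V/m

For straight-line motion qE = qvB, so E = vB.
E = 1.27×10⁴ × 0.150 = 1900 V/m.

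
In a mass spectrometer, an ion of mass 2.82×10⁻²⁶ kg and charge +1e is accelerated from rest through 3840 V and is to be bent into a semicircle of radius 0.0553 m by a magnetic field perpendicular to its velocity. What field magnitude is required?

B ≈ 0.665 T

v = √(2|q|V/m) = √(2·1.602×10⁻¹⁹·3840/2.82×10⁻²⁶) ≈ 2.089×10⁵ m/s.
B = mv/(|q|r) = (2.82×10⁻²⁶)(2.089×10⁵)/((1.602×10⁻¹⁹)(0.0553)) ≈ 0.665 T.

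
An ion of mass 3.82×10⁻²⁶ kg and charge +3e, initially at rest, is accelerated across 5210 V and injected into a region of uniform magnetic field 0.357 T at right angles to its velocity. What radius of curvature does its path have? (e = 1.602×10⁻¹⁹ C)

Acceleration: |q|V = ½mv² ⇒ v = √(2|q|V/m) = √(2·4.806×10⁻¹⁹·5210/3.82×10⁻²⁶) ≈ 3.621×10⁵ m/s.
In the field: r = mv/(|q|B) = (3.82×10⁻²⁶)(3.621×10⁵)/((4.806×10⁻¹⁹)(0.357)) ≈ 0.0806 m.

r ≈ 0.0806 m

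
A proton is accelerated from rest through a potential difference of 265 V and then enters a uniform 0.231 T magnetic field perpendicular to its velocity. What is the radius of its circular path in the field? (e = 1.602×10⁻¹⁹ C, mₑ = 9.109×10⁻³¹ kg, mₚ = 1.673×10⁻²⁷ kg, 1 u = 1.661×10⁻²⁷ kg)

r ≈ 0.0102 m

Acceleration: |q|V = ½mv² ⇒ v = √(2|q|V/m) = √(2·1.602×10⁻¹⁹·265/1.673×10⁻²⁷) ≈ 2.253×10⁵ m/s.
In the field: r = mv/(|q|B) = (1.673×10⁻²⁷)(2.253×10⁵)/((1.602×10⁻¹⁹)(0.231)) ≈ 0.0102 m.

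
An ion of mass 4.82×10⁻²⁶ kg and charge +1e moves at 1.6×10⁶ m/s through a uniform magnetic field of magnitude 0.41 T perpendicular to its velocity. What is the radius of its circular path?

r ≈ 1.2 m

The magnetic force provides the centripetal force: |q|vB = mv²/r.
r = mv/(|q|B) = (4.82×10⁻²⁶)(1.6×10⁶)/((1.602×10⁻¹⁹)(0.41)) ≈ 1.2 m.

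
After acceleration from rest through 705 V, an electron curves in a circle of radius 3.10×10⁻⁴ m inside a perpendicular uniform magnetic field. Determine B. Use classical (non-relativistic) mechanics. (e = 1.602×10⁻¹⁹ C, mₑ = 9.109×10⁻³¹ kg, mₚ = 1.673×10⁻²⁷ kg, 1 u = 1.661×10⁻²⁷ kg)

B ≈ 0.289 T

v = √(2|q|V/m) = √(2·1.602×10⁻¹⁹·705/9.109×10⁻³¹) ≈ 1.575×10⁷ m/s.
B = mv/(|q|r) = (9.109×10⁻³¹)(1.575×10⁷)/((1.602×10⁻¹⁹)(3.10×10⁻⁴)) ≈ 0.289 T.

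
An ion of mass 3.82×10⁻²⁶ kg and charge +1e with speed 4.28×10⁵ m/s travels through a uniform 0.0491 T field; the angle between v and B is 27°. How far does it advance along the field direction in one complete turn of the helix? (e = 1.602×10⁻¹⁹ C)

v∥ = v cosθ = 4.28×10⁵·cos27° ≈ 3.814×10⁵ m/s.
T = 2πm/(|q|B) = 2π(3.82×10⁻²⁶)/((1.602×10⁻¹⁹)(0.0491)) ≈ 3.051×10⁻⁵ s.
pitch = v∥ T = (3.814×10⁵)(3.051×10⁻⁵) ≈ 11.6 m.

p ≈ 11.6 m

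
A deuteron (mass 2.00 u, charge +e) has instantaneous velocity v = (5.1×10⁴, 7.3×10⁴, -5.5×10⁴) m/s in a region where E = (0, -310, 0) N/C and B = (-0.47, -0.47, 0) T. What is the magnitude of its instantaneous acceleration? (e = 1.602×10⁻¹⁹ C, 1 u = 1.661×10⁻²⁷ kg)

|a| ≈ 1.82×10¹² m/s²

v×B = (-2.58×10⁴, 2.58×10⁴, 1.03×10⁴) N/C.
E + v×B = (-2.58×10⁴, 2.55×10⁴, 1.03×10⁴) N/C.
F = q(E + v×B) = (1.602×10⁻¹⁹ C)·(-2.58×10⁴, 2.55×10⁴, 1.03×10⁴) = (-4.14×10⁻¹⁵, 4.09×10⁻¹⁵, 1.66×10⁻¹⁵) N.
|a| = |F|/m = 6.053×10⁻¹⁵/3.322×10⁻²⁷ ≈ 1.82×10¹² m/s².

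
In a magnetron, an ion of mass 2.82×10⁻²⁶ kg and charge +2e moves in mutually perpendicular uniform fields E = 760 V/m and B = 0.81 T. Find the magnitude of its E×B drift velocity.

The steady drift has the magnetic force balancing the electric force, so v_d = E/B.
v_d = 760/0.81 = 940 m/s.

v_d ≈ 940 m/s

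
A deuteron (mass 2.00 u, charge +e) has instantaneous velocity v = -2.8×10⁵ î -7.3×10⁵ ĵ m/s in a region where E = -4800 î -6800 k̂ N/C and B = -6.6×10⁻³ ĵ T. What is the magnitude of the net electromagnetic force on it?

|F| ≈ 1.10×10⁻¹⁵ N

v×B = (0, 0, 1850) N/C.
E + v×B = (-4800, 0, -4950) N/C.
F = q(E + v×B) = (1.602×10⁻¹⁹ C)·(-4800, 0, -4950) = (-7.69×10⁻¹⁶, 0, -7.93×10⁻¹⁶) N.
|F| = 1.10×10⁻¹⁵ N.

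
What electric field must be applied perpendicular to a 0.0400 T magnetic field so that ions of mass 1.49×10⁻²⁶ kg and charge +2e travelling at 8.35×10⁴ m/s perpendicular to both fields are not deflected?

For straight-line motion qE = qvB, so E = vB.
E = 8.35×10⁴ × 0.0400 = 3340 V/m.

E = 3340 V/m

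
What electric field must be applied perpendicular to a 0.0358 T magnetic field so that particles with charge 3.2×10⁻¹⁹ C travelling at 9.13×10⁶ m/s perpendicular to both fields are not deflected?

For straight-line motion qE = qvB, so E = vB.
E = 9.13×10⁶ × 0.0358 = 3.27×10⁵ V/m.

E = 3.27×10⁵ V/m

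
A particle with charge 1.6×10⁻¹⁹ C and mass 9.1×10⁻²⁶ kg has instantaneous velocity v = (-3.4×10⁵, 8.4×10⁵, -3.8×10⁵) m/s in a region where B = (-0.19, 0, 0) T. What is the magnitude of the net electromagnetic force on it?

|F| ≈ 2.80×10⁻¹⁴ N

v×B = (0, 7.22×10⁴, 1.60×10⁵) N/C.
F = q v×B = (1.6×10⁻¹⁹ C)·(0, 7.22×10⁴, 1.60×10⁵) = (0, 1.16×10⁻¹⁴, 2.55×10⁻¹⁴) N.
|F| = 2.80×10⁻¹⁴ N.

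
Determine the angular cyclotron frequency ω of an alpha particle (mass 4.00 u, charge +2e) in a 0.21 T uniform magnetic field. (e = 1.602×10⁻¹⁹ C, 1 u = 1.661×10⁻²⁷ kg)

ω = |q|B/m.
ω = (3.204×10⁻¹⁹)(0.21)/6.644×10⁻²⁷ ≈ 1.0×10⁷ rad/s.

ω ≈ 1.0×10⁷ rad/s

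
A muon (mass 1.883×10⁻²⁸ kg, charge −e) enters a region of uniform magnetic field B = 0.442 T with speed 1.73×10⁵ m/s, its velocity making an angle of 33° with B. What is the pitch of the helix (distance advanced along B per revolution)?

p ≈ 2.42×10⁻³ m

v∥ = v cosθ = 1.73×10⁵·cos33° ≈ 1.451×10⁵ m/s.
T = 2πm/(|q|B) = 2π(1.883×10⁻²⁸)/((1.602×10⁻¹⁹)(0.442)) ≈ 1.671×10⁻⁸ s.
pitch = v∥ T = (1.451×10⁵)(1.671×10⁻⁸) ≈ 2.42×10⁻³ m.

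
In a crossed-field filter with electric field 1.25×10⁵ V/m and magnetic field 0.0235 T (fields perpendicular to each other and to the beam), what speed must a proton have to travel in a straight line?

v = 5.32×10⁶ m/s

Zero net Lorentz force requires |qE| = |q v×B|, i.e. E = vB.
v = E/B = 1.25×10⁵/0.0235 = 5.32×10⁶ m/s.
The result is independent of the particle's charge and mass.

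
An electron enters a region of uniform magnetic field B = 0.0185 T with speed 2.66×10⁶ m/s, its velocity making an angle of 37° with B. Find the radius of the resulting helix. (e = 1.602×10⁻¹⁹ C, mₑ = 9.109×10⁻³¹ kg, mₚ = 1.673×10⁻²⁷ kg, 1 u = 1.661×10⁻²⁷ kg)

v⊥ = v sinθ = 2.66×10⁶·sin37° ≈ 1.601×10⁶ m/s.
r = m v⊥/(|q|B) = (9.109×10⁻³¹)(1.601×10⁶)/((1.602×10⁻¹⁹)(0.0185)) ≈ 4.92×10⁻⁴ m.

r ≈ 4.92×10⁻⁴ m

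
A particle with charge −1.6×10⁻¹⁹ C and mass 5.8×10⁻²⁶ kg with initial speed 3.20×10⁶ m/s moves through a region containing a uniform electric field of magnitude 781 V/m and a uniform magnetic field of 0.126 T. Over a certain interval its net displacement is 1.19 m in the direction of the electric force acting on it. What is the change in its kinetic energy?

ΔKE ≈ 1.49×10⁻¹⁶ J

The magnetic force is always ⟂ v and does no work; only the electric force changes KE.
ΔKE = F_E · d = |q|E d = (1.6×10⁻¹⁹)(781)(1.19) ≈ 1.49×10⁻¹⁶ J.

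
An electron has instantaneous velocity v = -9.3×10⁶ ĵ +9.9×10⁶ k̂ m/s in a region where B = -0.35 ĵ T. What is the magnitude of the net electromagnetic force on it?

v×B = (3.46×10⁶, 0, 0) N/C.
F = q v×B = (−1.602×10⁻¹⁹ C)·(3.46×10⁶, 0, 0) = (-5.55×10⁻¹³, 0, 0) N.
|F| = 5.55×10⁻¹³ N.

|F| ≈ 5.55×10⁻¹³ N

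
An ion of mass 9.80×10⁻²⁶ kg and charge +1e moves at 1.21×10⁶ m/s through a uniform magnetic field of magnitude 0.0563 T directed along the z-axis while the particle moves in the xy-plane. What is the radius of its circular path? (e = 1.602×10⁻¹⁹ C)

The magnetic force provides the centripetal force: |q|vB = mv²/r.
r = mv/(|q|B) = (9.80×10⁻²⁶)(1.21×10⁶)/((1.602×10⁻¹⁹)(0.0563)) ≈ 13.1 m.

r ≈ 13.1 m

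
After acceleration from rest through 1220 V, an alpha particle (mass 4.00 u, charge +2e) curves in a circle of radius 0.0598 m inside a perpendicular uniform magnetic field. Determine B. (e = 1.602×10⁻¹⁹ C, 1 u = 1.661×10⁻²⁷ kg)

v = √(2|q|V/m) = √(2·3.204×10⁻¹⁹·1220/6.644×10⁻²⁷) ≈ 3.430×10⁵ m/s.
B = mv/(|q|r) = (6.644×10⁻²⁷)(3.430×10⁵)/((3.204×10⁻¹⁹)(0.0598)) ≈ 0.119 T.

B ≈ 0.119 T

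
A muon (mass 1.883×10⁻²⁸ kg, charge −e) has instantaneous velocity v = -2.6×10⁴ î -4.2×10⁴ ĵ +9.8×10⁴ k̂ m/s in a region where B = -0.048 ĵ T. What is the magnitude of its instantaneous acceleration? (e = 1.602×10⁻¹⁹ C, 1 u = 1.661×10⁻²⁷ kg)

|a| ≈ 4.14×10¹² m/s²

v×B = (4700, 0, 1250) N/C.
F = q v×B = (−1.602×10⁻¹⁹ C)·(4700, 0, 1250) = (-7.54×10⁻¹⁶, 0, -2.00×10⁻¹⁶) N.
|a| = |F|/m = 7.797×10⁻¹⁶/1.883×10⁻²⁸ ≈ 4.14×10¹² m/s².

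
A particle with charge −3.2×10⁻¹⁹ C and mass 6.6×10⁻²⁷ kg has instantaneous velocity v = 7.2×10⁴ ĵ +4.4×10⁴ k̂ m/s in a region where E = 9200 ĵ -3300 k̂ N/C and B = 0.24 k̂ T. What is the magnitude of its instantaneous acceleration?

|a| ≈ 9.63×10¹¹ m/s²

v×B = (1.73×10⁴, 0, 0) N/C.
E + v×B = (1.73×10⁴, 9200, -3300) N/C.
F = q(E + v×B) = (−3.2×10⁻¹⁹ C)·(1.73×10⁴, 9200, -3300) = (-5.53×10⁻¹⁵, -2.94×10⁻¹⁵, 1.06×10⁻¹⁵) N.
|a| = |F|/m = 6.353×10⁻¹⁵/6.6×10⁻²⁷ ≈ 9.63×10¹¹ m/s².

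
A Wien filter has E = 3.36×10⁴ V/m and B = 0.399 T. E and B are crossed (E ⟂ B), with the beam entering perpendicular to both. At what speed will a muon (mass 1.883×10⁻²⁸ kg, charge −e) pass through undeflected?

Straight-line motion ⇒ electric and magnetic forces cancel, so E = vB.
v = E/B = 3.36×10⁴/0.399 = 8.42×10⁴ m/s.

v = 8.42×10⁴ m/s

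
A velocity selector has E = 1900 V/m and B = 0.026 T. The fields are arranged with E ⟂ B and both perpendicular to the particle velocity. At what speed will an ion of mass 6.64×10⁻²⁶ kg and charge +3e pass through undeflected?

v = 7.3×10⁴ m/s

Straight-line motion ⇒ electric and magnetic forces cancel, so E = vB.
v = E/B = 1900/0.026 = 7.3×10⁴ m/s.
The result is independent of the particle's charge and mass.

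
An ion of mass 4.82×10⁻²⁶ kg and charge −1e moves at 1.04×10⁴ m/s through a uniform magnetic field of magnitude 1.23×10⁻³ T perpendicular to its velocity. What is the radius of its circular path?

The magnetic force provides the centripetal force: |q|vB = mv²/r.
r = mv/(|q|B) = (4.82×10⁻²⁶)(1.04×10⁴)/((1.602×10⁻¹⁹)(1.23×10⁻³)) ≈ 2.54 m.

r ≈ 2.54 m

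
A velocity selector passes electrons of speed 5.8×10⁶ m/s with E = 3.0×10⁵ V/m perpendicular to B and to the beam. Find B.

B = 0.052 T

Balance of forces in the selector: qE = qvB ⇒ B = E/v.
B = 3.0×10⁵/5.8×10⁶ = 0.052 T.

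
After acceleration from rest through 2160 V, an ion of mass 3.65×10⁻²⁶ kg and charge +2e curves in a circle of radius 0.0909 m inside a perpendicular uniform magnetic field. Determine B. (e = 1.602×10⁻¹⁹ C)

v = √(2|q|V/m) = √(2·3.204×10⁻¹⁹·2160/3.65×10⁻²⁶) ≈ 1.947×10⁵ m/s.
B = mv/(|q|r) = (3.65×10⁻²⁶)(1.947×10⁵)/((3.204×10⁻¹⁹)(0.0909)) ≈ 0.244 T.

B ≈ 0.244 T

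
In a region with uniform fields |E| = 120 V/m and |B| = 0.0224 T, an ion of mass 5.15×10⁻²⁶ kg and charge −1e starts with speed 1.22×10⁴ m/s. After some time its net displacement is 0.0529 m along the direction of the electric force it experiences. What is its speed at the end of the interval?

B does no work; ΔKE = |q|E d.
½mv_f² = ½mv₀² + |q|Ed = ½(5.15×10⁻²⁶)(1.22×10⁴)² + (1.602×10⁻¹⁹)(120)(0.0529) ≈ 3.833×10⁻¹⁸ J + 1.017×10⁻¹⁸ J ≈ 4.850×10⁻¹⁸ J.
v_f = √(2·4.850×10⁻¹⁸/5.15×10⁻²⁶) ≈ 1.37×10⁴ m/s.

v_f ≈ 1.37×10⁴ m/s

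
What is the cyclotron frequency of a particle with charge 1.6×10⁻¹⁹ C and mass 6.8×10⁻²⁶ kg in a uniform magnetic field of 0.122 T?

f ≈ 4.57×10⁴ Hz

f = |q|B/(2πm).
f = (1.6×10⁻¹⁹)(0.122)/(2π·6.8×10⁻²⁶) ≈ 4.57×10⁴ Hz.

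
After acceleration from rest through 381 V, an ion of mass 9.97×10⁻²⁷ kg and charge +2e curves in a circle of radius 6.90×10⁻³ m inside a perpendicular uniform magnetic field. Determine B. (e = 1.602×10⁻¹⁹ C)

v = √(2|q|V/m) = √(2·3.204×10⁻¹⁹·381/9.97×10⁻²⁷) ≈ 1.565×10⁵ m/s.
B = mv/(|q|r) = (9.97×10⁻²⁷)(1.565×10⁵)/((3.204×10⁻¹⁹)(6.90×10⁻³)) ≈ 0.706 T.

B ≈ 0.706 T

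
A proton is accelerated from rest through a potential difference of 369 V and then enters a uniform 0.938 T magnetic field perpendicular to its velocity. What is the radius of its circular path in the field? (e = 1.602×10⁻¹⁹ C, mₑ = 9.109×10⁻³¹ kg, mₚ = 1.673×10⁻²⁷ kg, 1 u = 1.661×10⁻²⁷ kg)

r ≈ 2.96×10⁻³ m

Acceleration: |q|V = ½mv² ⇒ v = √(2|q|V/m) = √(2·1.602×10⁻¹⁹·369/1.673×10⁻²⁷) ≈ 2.658×10⁵ m/s.
In the field: r = mv/(|q|B) = (1.673×10⁻²⁷)(2.658×10⁵)/((1.602×10⁻¹⁹)(0.938)) ≈ 2.96×10⁻³ m.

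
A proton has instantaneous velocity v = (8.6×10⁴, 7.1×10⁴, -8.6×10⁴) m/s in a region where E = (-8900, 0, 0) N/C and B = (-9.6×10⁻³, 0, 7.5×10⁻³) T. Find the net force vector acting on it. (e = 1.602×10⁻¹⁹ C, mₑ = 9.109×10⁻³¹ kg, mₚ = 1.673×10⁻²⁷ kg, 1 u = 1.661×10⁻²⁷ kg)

v×B = (532, 181, 682) N/C.
E + v×B = (-8370, 181, 682) N/C.
F = q(E + v×B) = (1.602×10⁻¹⁹ C)·(-8370, 181, 682) = (-1.34×10⁻¹⁵, 2.89×10⁻¹⁷, 1.09×10⁻¹⁶) N.

F ≈ (-1.34×10⁻¹⁵, 2.89×10⁻¹⁷, 1.09×10⁻¹⁶) N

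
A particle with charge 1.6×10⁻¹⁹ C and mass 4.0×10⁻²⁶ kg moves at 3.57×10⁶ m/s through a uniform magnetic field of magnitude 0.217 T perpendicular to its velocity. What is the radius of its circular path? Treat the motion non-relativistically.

r ≈ 4.11 m

The magnetic force provides the centripetal force: |q|vB = mv²/r.
r = mv/(|q|B) = (4.0×10⁻²⁶)(3.57×10⁶)/((1.6×10⁻¹⁹)(0.217)) ≈ 4.11 m.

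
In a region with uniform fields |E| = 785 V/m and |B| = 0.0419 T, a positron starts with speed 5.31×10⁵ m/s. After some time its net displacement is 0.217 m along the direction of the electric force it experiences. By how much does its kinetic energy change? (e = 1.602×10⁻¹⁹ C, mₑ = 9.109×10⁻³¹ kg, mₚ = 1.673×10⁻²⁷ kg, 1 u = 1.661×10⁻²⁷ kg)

ΔKE ≈ 2.73×10⁻¹⁷ J

The magnetic force is always ⟂ v and does no work; only the electric force changes KE.
ΔKE = F_E · d = |q|E d = (1.602×10⁻¹⁹)(785)(0.217) ≈ 2.73×10⁻¹⁷ J.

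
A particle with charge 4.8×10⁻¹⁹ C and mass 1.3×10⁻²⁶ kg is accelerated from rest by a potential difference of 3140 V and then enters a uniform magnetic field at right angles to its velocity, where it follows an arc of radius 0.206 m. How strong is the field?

B ≈ 0.0633 T

v = √(2|q|V/m) = √(2·4.8×10⁻¹⁹·3140/1.3×10⁻²⁶) ≈ 4.815×10⁵ m/s.
B = mv/(|q|r) = (1.3×10⁻²⁶)(4.815×10⁵)/((4.8×10⁻¹⁹)(0.206)) ≈ 0.0633 T.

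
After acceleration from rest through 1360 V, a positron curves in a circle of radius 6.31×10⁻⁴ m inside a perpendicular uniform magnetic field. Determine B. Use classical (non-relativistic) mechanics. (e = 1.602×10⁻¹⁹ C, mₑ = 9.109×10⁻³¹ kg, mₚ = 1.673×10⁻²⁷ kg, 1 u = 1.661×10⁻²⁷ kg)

v = √(2|q|V/m) = √(2·1.602×10⁻¹⁹·1360/9.109×10⁻³¹) ≈ 2.187×10⁷ m/s.
B = mv/(|q|r) = (9.109×10⁻³¹)(2.187×10⁷)/((1.602×10⁻¹⁹)(6.31×10⁻⁴)) ≈ 0.197 T.

B ≈ 0.197 T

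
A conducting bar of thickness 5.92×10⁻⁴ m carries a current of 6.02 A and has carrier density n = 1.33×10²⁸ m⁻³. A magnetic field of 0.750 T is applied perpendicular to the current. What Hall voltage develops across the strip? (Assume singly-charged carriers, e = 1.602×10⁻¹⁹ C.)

V_H ≈ 3.58×10⁻⁶ V

V_H = IB/(n e t).
V_H = (6.02)(0.750)/((1.33×10²⁸)(1.602×10⁻¹⁹)(5.92×10⁻⁴)) ≈ 3.58×10⁻⁶ V.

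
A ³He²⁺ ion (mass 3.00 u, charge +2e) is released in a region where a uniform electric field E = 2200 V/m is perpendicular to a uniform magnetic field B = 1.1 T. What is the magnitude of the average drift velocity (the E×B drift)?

v_d ≈ 2000 m/s

In crossed fields the guiding centre drifts at v_d = |E×B|/B² = E/B, independent of charge and mass.
v_d = 2200/1.1 = 2000 m/s.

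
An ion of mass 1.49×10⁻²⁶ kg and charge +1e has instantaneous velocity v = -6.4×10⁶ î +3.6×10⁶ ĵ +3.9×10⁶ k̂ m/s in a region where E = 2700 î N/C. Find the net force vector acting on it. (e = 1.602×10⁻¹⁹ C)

F ≈ (4.33×10⁻¹⁶, 0, 0) N

Only an electric field acts, so F = qE = (1.602×10⁻¹⁹ C)·(2700, 0, 0) = (4.33×10⁻¹⁶, 0, 0) N.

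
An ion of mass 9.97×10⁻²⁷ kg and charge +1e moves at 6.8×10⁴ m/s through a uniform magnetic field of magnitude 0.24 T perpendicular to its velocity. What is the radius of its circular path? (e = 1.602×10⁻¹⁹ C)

r ≈ 0.018 m

The magnetic force provides the centripetal force: |q|vB = mv²/r.
r = mv/(|q|B) = (9.97×10⁻²⁷)(6.8×10⁴)/((1.602×10⁻¹⁹)(0.24)) ≈ 0.018 m.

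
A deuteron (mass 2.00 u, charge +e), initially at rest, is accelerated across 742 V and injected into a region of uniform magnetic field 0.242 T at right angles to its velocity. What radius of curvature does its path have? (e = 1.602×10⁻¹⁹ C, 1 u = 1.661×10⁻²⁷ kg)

r ≈ 0.0229 m

Acceleration: |q|V = ½mv² ⇒ v = √(2|q|V/m) = √(2·1.602×10⁻¹⁹·742/3.322×10⁻²⁷) ≈ 2.675×10⁵ m/s.
In the field: r = mv/(|q|B) = (3.322×10⁻²⁷)(2.675×10⁵)/((1.602×10⁻¹⁹)(0.242)) ≈ 0.0229 m.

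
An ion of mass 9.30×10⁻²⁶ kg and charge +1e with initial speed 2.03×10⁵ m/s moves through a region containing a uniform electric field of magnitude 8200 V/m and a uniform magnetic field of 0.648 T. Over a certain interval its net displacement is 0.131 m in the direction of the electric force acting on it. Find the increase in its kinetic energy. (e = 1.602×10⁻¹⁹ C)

The magnetic force is always ⟂ v and does no work; only the electric force changes KE.
ΔKE = F_E · d = |q|E d = (1.602×10⁻¹⁹)(8200)(0.131) ≈ 1.72×10⁻¹⁶ J.

ΔKE ≈ 1.72×10⁻¹⁶ J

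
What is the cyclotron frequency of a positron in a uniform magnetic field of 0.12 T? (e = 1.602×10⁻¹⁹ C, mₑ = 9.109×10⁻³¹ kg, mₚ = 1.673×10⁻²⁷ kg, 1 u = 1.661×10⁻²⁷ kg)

f ≈ 3.4×10⁹ Hz

f = |q|B/(2πm).
f = (1.602×10⁻¹⁹)(0.12)/(2π·9.109×10⁻³¹) ≈ 3.4×10⁹ Hz.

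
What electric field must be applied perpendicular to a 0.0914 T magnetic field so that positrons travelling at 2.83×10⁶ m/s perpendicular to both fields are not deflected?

E = 2.59×10⁵ V/m

For straight-line motion qE = qvB, so E = vB.
E = 2.83×10⁶ × 0.0914 = 2.59×10⁵ V/m.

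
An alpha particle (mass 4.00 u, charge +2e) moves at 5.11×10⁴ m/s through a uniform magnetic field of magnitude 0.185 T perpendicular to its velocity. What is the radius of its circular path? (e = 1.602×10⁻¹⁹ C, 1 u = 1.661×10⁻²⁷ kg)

r ≈ 5.73×10⁻³ m

The magnetic force provides the centripetal force: |q|vB = mv²/r.
r = mv/(|q|B) = (6.644×10⁻²⁷)(5.11×10⁴)/((3.204×10⁻¹⁹)(0.185)) ≈ 5.73×10⁻³ m.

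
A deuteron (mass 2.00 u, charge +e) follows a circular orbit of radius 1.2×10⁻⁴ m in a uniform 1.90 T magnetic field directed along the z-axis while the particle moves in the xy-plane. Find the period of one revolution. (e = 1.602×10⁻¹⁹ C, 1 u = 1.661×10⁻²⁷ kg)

The cyclotron period depends only on m, q, B: T = 2πm/(|q|B).
T = 2π(3.322×10⁻²⁷)/((1.602×10⁻¹⁹)(1.90)) ≈ 6.86×10⁻⁸ s.

T ≈ 6.86×10⁻⁸ s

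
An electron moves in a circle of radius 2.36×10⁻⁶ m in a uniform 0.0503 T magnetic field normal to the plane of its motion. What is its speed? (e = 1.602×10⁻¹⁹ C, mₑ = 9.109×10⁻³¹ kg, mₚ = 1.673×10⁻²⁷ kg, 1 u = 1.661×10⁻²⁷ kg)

From |q|vB = mv²/r, v = |q|Br/m.
v = (1.602×10⁻¹⁹)(0.0503)(2.36×10⁻⁶)/9.109×10⁻³¹ ≈ 2.09×10⁴ m/s.

v ≈ 2.09×10⁴ m/s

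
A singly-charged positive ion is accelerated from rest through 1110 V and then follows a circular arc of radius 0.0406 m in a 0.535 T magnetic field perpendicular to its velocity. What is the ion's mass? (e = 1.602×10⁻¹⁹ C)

Combine |q|V = ½mv² and r = mv/(|q|B): eliminate v to get m = qB²r²/(2V).
m = (1.602×10⁻¹⁹)(0.535)²(0.0406)²/(2·1110) ≈ 3.40×10⁻²⁶ kg.

m ≈ 3.40×10⁻²⁶ kg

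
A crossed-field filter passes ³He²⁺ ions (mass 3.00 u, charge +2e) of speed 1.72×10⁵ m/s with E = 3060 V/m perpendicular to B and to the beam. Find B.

Balance of forces in the selector: qE = qvB ⇒ B = E/v.
B = 3060/1.72×10⁵ = 0.0178 T.

B = 0.0178 T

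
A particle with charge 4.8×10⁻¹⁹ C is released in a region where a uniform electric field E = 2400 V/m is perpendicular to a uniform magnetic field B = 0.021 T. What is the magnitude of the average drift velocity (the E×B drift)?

In crossed fields the guiding centre drifts at v_d = |E×B|/B² = E/B, independent of charge and mass.
v_d = 2400/0.021 = 1.1×10⁵ m/s.

v_d ≈ 1.1×10⁵ m/s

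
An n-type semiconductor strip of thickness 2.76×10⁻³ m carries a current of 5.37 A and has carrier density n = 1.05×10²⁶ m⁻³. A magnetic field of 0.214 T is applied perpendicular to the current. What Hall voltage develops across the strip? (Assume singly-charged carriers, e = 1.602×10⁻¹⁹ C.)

V_H = IB/(n e t).
V_H = (5.37)(0.214)/((1.05×10²⁶)(1.602×10⁻¹⁹)(2.76×10⁻³)) ≈ 2.48×10⁻⁵ V.

V_H ≈ 2.48×10⁻⁵ V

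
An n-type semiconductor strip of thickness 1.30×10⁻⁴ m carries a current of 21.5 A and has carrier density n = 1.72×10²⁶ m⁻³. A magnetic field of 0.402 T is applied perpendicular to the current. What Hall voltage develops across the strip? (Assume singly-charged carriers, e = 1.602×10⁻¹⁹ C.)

V_H ≈ 2.41×10⁻³ V

V_H = IB/(n e t).
V_H = (21.5)(0.402)/((1.72×10²⁶)(1.602×10⁻¹⁹)(1.30×10⁻⁴)) ≈ 2.41×10⁻³ V.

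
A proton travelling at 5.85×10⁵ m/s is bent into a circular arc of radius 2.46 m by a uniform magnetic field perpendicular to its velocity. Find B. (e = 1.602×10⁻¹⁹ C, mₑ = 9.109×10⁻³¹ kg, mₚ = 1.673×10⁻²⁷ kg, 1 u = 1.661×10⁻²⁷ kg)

B ≈ 2.48×10⁻³ T

From |q|vB = mv²/r, B = mv/(|q|r).
B = (1.673×10⁻²⁷)(5.85×10⁵)/((1.602×10⁻¹⁹)(2.46)) ≈ 2.48×10⁻³ T.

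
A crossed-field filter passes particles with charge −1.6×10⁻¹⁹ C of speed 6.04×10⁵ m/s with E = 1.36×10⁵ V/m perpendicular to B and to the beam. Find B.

Balance of forces in the selector: qE = qvB ⇒ B = E/v.
B = 1.36×10⁵/6.04×10⁵ = 0.225 T.

B = 0.225 T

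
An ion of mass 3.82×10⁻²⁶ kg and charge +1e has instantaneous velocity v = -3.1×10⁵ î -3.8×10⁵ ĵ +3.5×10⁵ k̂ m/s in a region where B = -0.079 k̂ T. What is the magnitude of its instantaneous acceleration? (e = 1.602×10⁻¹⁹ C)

|a| ≈ 1.62×10¹¹ m/s²

v×B = (3.00×10⁴, -2.45×10⁴, 0) N/C.
F = q v×B = (1.602×10⁻¹⁹ C)·(3.00×10⁴, -2.45×10⁴, 0) = (4.81×10⁻¹⁵, -3.92×10⁻¹⁵, 0) N.
|a| = |F|/m = 6.207×10⁻¹⁵/3.82×10⁻²⁶ ≈ 1.62×10¹¹ m/s².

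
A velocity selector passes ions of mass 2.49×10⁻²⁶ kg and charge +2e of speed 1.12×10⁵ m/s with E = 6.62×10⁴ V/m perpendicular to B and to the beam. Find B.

Balance of forces in the selector: qE = qvB ⇒ B = E/v.
B = 6.62×10⁴/1.12×10⁵ = 0.591 T.

B = 0.591 T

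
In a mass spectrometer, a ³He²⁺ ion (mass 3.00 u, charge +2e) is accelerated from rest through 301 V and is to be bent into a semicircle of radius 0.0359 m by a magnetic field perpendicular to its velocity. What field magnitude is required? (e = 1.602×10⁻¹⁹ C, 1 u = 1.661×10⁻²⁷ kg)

v = √(2|q|V/m) = √(2·3.204×10⁻¹⁹·301/4.983×10⁻²⁷) ≈ 1.967×10⁵ m/s.
B = mv/(|q|r) = (4.983×10⁻²⁷)(1.967×10⁵)/((3.204×10⁻¹⁹)(0.0359)) ≈ 0.0852 T.

B ≈ 0.0852 T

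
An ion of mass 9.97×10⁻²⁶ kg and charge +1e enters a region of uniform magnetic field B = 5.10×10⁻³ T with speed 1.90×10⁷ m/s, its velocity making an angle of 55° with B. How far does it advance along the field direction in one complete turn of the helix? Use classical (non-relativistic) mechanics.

v∥ = v cosθ = 1.90×10⁷·cos55° ≈ 1.090×10⁷ m/s.
T = 2πm/(|q|B) = 2π(9.97×10⁻²⁶)/((1.602×10⁻¹⁹)(5.10×10⁻³)) ≈ 7.667×10⁻⁴ s.
pitch = v∥ T = (1.090×10⁷)(7.667×10⁻⁴) ≈ 8360 m.

p ≈ 8360 m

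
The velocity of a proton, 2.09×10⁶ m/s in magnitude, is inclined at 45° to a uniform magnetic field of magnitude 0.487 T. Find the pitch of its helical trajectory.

v∥ = v cosθ = 2.09×10⁶·cos45° ≈ 1.478×10⁶ m/s.
T = 2πm/(|q|B) = 2π(1.673×10⁻²⁷)/((1.602×10⁻¹⁹)(0.487)) ≈ 1.347×10⁻⁷ s.
pitch = v∥ T = (1.478×10⁶)(1.347×10⁻⁷) ≈ 0.199 m.

p ≈ 0.199 m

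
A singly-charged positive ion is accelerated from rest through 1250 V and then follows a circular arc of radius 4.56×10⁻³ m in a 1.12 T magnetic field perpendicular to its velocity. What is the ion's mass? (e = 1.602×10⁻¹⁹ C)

m ≈ 1.67×10⁻²⁷ kg

Combine |q|V = ½mv² and r = mv/(|q|B): eliminate v to get m = qB²r²/(2V).
m = (1.602×10⁻¹⁹)(1.12)²(4.56×10⁻³)²/(2·1250) ≈ 1.67×10⁻²⁷ kg.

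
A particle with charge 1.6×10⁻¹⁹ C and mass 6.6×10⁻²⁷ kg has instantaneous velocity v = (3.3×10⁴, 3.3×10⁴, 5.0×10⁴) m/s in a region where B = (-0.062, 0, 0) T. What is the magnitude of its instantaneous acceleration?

v×B = (0, -3100, 2050) N/C.
F = q v×B = (1.6×10⁻¹⁹ C)·(0, -3100, 2050) = (0, -4.96×10⁻¹⁶, 3.27×10⁻¹⁶) N.
|a| = |F|/m = 5.943×10⁻¹⁶/6.6×10⁻²⁷ ≈ 9.00×10¹⁰ m/s².

|a| ≈ 9.00×10¹⁰ m/s²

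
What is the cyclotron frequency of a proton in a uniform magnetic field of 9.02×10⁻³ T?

f = |q|B/(2πm).
f = (1.602×10⁻¹⁹)(9.02×10⁻³)/(2π·1.673×10⁻²⁷) ≈ 1.37×10⁵ Hz.

f ≈ 1.37×10⁵ Hz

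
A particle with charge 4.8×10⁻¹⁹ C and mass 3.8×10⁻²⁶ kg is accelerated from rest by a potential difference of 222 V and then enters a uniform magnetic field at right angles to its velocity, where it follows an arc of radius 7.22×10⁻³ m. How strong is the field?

B ≈ 0.821 T

v = √(2|q|V/m) = √(2·4.8×10⁻¹⁹·222/3.8×10⁻²⁶) ≈ 7.489×10⁴ m/s.
B = mv/(|q|r) = (3.8×10⁻²⁶)(7.489×10⁴)/((4.8×10⁻¹⁹)(7.22×10⁻³)) ≈ 0.821 T.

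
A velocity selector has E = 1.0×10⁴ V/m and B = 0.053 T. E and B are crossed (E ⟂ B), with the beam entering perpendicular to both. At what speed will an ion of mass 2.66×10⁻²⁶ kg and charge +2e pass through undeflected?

v = 1.9×10⁵ m/s

For undeflected motion the electric and magnetic forces balance: qE = qvB.
v = E/B = 1.0×10⁴/0.053 = 1.9×10⁵ m/s.
The result is independent of the particle's charge and mass.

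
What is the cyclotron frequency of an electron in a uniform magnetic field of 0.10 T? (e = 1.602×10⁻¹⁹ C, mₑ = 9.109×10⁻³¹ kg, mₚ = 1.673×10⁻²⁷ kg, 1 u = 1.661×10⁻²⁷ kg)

f ≈ 2.8×10⁹ Hz

f = |q|B/(2πm).
f = (1.602×10⁻¹⁹)(0.10)/(2π·9.109×10⁻³¹) ≈ 2.8×10⁹ Hz.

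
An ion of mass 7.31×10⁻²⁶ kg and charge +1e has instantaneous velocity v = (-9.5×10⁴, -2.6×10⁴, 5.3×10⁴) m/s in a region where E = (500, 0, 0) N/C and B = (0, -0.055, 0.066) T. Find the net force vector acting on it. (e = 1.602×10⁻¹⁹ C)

F ≈ (2.72×10⁻¹⁶, 1.00×10⁻¹⁵, 8.37×10⁻¹⁶) N

v×B = (1200, 6270, 5220) N/C.
E + v×B = (1700, 6270, 5220) N/C.
F = q(E + v×B) = (1.602×10⁻¹⁹ C)·(1700, 6270, 5220) = (2.72×10⁻¹⁶, 1.00×10⁻¹⁵, 8.37×10⁻¹⁶) N.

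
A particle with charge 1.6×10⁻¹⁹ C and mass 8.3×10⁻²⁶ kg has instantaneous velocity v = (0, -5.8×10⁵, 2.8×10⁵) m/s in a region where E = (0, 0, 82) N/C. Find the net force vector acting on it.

Only an electric field acts, so F = qE = (1.6×10⁻¹⁹ C)·(0, 0, 82.0) = (0, 0, 1.31×10⁻¹⁷) N.

F ≈ (0, 0, 1.31×10⁻¹⁷) N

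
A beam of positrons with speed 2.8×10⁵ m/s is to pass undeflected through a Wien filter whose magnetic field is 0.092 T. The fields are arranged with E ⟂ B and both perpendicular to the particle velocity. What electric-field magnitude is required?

E = 2.6×10⁴ V/m

For straight-line motion qE = qvB, so E = vB.
E = 2.8×10⁵ × 0.092 = 2.6×10⁴ V/m.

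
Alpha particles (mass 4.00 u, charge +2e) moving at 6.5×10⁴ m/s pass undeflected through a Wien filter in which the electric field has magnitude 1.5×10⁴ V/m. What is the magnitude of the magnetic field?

B = 0.23 T

Balance of forces in the selector: qE = qvB ⇒ B = E/v.
B = 1.5×10⁴/6.5×10⁴ = 0.23 T.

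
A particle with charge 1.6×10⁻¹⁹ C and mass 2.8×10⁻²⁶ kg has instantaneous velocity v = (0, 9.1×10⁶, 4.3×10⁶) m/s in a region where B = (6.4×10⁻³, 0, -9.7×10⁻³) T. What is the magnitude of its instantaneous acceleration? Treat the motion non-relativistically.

|a| ≈ 6.24×10¹¹ m/s²

v×B = (-8.83×10⁴, 2.75×10⁴, -5.82×10⁴) N/C.
F = q v×B = (1.6×10⁻¹⁹ C)·(-8.83×10⁴, 2.75×10⁴, -5.82×10⁴) = (-1.41×10⁻¹⁴, 4.40×10⁻¹⁵, -9.32×10⁻¹⁵) N.
|a| = |F|/m = 1.748×10⁻¹⁴/2.8×10⁻²⁶ ≈ 6.24×10¹¹ m/s².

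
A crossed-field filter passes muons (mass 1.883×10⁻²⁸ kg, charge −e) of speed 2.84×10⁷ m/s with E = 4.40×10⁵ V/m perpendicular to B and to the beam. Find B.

Balance of forces in the selector: qE = qvB ⇒ B = E/v.
B = 4.40×10⁵/2.84×10⁷ = 0.0155 T.

B = 0.0155 T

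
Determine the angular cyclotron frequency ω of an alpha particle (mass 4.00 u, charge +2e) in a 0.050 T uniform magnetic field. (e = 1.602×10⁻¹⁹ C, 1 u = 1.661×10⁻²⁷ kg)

ω = |q|B/m.
ω = (3.204×10⁻¹⁹)(0.050)/6.644×10⁻²⁷ ≈ 2.4×10⁶ rad/s.

ω ≈ 2.4×10⁶ rad/s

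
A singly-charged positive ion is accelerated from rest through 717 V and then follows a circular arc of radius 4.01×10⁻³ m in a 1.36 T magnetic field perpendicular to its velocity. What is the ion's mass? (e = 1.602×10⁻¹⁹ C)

m ≈ 3.32×10⁻²⁷ kg

Combine |q|V = ½mv² and r = mv/(|q|B): eliminate v to get m = qB²r²/(2V).
m = (1.602×10⁻¹⁹)(1.36)²(4.01×10⁻³)²/(2·717) ≈ 3.32×10⁻²⁷ kg.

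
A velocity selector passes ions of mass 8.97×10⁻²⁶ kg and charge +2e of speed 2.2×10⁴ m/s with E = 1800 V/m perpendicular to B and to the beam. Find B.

Balance of forces in the selector: qE = qvB ⇒ B = E/v.
B = 1800/2.2×10⁴ = 0.082 T.

B = 0.082 T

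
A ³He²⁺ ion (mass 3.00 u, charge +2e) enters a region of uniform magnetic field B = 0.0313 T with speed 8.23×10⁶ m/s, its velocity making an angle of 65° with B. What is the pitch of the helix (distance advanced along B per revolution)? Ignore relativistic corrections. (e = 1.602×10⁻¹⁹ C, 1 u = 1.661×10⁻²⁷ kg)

v∥ = v cosθ = 8.23×10⁶·cos65° ≈ 3.478×10⁶ m/s.
T = 2πm/(|q|B) = 2π(4.983×10⁻²⁷)/((3.204×10⁻¹⁹)(0.0313)) ≈ 3.122×10⁻⁶ s.
pitch = v∥ T = (3.478×10⁶)(3.122×10⁻⁶) ≈ 10.9 m.

p ≈ 10.9 m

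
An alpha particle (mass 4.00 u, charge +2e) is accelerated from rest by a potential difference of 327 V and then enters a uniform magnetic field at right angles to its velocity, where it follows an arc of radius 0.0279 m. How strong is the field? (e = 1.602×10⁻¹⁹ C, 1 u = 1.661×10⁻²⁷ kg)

v = √(2|q|V/m) = √(2·3.204×10⁻¹⁹·327/6.644×10⁻²⁷) ≈ 1.776×10⁵ m/s.
B = mv/(|q|r) = (6.644×10⁻²⁷)(1.776×10⁵)/((3.204×10⁻¹⁹)(0.0279)) ≈ 0.132 T.

B ≈ 0.132 T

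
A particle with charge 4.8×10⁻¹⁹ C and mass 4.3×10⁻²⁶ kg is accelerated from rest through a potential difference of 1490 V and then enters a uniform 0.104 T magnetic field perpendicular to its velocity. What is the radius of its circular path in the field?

r ≈ 0.157 m

Acceleration: |q|V = ½mv² ⇒ v = √(2|q|V/m) = √(2·4.8×10⁻¹⁹·1490/4.3×10⁻²⁶) ≈ 1.824×10⁵ m/s.
In the field: r = mv/(|q|B) = (4.3×10⁻²⁶)(1.824×10⁵)/((4.8×10⁻¹⁹)(0.104)) ≈ 0.157 m.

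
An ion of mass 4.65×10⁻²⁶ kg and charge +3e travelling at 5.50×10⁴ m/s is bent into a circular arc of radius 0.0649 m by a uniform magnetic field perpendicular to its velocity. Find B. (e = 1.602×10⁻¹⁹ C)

From |q|vB = mv²/r, B = mv/(|q|r).
B = (4.65×10⁻²⁶)(5.50×10⁴)/((4.806×10⁻¹⁹)(0.0649)) ≈ 0.0820 T.

B ≈ 0.0820 T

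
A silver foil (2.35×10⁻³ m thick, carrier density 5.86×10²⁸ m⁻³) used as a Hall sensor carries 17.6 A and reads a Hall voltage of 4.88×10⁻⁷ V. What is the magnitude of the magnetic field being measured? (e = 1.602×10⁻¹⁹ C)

B ≈ 0.612 T

From V_H = IB/(n e t), B = V_H n e t / I.
B = (4.88×10⁻⁷)(5.86×10²⁸)(1.602×10⁻¹⁹)(2.35×10⁻³)/17.6 ≈ 0.612 T.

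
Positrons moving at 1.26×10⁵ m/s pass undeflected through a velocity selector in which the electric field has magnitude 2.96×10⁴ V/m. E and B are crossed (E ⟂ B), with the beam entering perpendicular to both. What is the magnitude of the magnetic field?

B = 0.235 T

Balance of forces in the selector: qE = qvB ⇒ B = E/v.
B = 2.96×10⁴/1.26×10⁵ = 0.235 T.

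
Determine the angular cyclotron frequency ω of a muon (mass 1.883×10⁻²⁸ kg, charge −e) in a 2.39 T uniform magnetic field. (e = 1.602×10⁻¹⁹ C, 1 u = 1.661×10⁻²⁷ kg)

ω ≈ 2.03×10⁹ rad/s

ω = |q|B/m.
ω = (1.602×10⁻¹⁹)(2.39)/1.883×10⁻²⁸ ≈ 2.03×10⁹ rad/s.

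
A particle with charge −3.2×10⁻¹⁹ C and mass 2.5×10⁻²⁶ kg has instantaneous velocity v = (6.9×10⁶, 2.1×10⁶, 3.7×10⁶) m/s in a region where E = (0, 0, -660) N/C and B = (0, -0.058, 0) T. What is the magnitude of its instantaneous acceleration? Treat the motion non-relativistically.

|a| ≈ 5.82×10¹² m/s²

v×B = (2.15×10⁵, 0, -4.00×10⁵) N/C.
E + v×B = (2.15×10⁵, 0, -4.01×10⁵) N/C.
F = q(E + v×B) = (−3.2×10⁻¹⁹ C)·(2.15×10⁵, 0, -4.01×10⁵) = (-6.87×10⁻¹⁴, 0, 1.28×10⁻¹³) N.
|a| = |F|/m = 1.455×10⁻¹³/2.5×10⁻²⁶ ≈ 5.82×10¹² m/s².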